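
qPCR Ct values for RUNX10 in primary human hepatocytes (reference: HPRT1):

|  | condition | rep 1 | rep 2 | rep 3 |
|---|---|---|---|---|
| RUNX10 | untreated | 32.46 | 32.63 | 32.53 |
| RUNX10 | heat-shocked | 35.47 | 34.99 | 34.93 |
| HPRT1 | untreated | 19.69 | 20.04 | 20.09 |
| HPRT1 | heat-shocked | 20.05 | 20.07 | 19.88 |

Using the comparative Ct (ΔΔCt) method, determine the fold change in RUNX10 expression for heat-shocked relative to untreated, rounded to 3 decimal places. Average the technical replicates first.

0.173

Mean Ct: RUNX10 untreated 32.540; RUNX10 heat-shocked 35.130; HPRT1 untreated 19.940; HPRT1 heat-shocked 20.000
ΔCt(untreated) = 32.540 − 19.940 = 12.600
ΔCt(heat-shocked) = 35.130 − 20.000 = 15.130
ΔΔCt = 15.130 − 12.600 = 2.530
Fold change = 2^(−2.530) = 0.1731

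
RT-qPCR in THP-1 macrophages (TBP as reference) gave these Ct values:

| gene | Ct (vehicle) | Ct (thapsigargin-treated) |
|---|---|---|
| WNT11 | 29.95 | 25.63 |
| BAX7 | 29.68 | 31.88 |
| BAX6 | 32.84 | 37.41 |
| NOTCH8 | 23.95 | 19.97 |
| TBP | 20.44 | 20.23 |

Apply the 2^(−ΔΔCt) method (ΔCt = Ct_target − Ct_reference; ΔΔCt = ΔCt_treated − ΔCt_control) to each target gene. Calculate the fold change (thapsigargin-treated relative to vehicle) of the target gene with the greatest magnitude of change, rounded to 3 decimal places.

WNT11: ΔΔCt = (25.63−20.23) − (29.95−20.44) = 5.40 − 9.51 = -4.11; fold change = 2^4.11 = 17.268
BAX7: ΔΔCt = (31.88−20.23) − (29.68−20.44) = 11.65 − 9.24 = 2.41; fold change = 2^-2.41 = 0.188
BAX6: ΔΔCt = (37.41−20.23) − (32.84−20.44) = 17.18 − 12.40 = 4.78; fold change = 2^-4.78 = 0.036
NOTCH8: ΔΔCt = (19.97−20.23) − (23.95−20.44) = -0.26 − 3.51 = -3.77; fold change = 2^3.77 = 13.642
BAX6 has the largest |ΔΔCt| = 4.78.

0.036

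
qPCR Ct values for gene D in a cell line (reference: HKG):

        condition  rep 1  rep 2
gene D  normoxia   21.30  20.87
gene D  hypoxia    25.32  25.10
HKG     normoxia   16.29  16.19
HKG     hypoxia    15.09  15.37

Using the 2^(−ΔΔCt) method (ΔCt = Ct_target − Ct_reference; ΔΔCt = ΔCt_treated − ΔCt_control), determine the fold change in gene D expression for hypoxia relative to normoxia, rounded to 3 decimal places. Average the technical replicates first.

Mean Ct: gene D normoxia 21.085; gene D hypoxia 25.210; HKG normoxia 16.240; HKG hypoxia 15.230
ΔCt(normoxia) = 21.085 − 16.240 = 4.845
ΔCt(hypoxia) = 25.210 − 15.230 = 9.980
ΔΔCt = 9.980 − 4.845 = 5.135
Fold change = 2^(−5.135) = 0.0285

0.028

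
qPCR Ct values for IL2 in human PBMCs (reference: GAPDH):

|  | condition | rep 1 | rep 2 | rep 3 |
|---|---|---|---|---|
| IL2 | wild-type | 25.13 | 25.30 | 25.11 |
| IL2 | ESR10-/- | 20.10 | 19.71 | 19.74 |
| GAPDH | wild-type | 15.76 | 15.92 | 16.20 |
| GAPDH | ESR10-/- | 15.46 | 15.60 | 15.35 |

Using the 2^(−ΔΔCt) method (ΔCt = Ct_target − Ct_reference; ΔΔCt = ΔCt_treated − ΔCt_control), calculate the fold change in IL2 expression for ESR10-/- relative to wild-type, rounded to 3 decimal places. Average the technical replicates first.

Mean Ct: IL2 wild-type 25.180; IL2 ESR10-/- 19.850; GAPDH wild-type 15.960; GAPDH ESR10-/- 15.470
ΔCt(wild-type) = 25.180 − 15.960 = 9.220
ΔCt(ESR10-/-) = 19.850 − 15.470 = 4.380
ΔΔCt = 4.380 − 9.220 = -4.840
Fold change = 2^(−(-4.840)) = 2^4.840 = 28.6408

28.641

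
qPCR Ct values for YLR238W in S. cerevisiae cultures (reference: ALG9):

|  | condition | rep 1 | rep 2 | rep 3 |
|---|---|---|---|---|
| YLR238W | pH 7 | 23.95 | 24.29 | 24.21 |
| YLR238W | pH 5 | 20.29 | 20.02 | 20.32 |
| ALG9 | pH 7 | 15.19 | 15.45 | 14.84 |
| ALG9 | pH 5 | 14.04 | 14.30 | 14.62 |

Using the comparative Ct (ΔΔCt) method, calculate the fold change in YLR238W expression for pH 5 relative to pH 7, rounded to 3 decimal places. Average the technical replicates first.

Mean Ct: YLR238W pH 7 24.150; YLR238W pH 5 20.210; ALG9 pH 7 15.160; ALG9 pH 5 14.320
ΔCt(pH 7) = 24.150 − 15.160 = 8.990
ΔCt(pH 5) = 20.210 − 14.320 = 5.890
ΔΔCt = 5.890 − 8.990 = -3.100
Fold change = 2^(−(-3.100)) = 2^3.100 = 8.5742

8.574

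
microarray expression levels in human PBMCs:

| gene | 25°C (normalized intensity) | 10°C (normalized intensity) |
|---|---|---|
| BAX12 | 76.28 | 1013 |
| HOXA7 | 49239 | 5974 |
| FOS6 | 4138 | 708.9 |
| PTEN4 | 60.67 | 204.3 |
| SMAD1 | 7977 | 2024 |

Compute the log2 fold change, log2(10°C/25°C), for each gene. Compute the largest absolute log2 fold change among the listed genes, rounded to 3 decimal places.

3.731

log2(1013/76.28) = 3.731  (BAX12)
log2(5974/49239) = -3.043  (HOXA7)
log2(708.9/4138) = -2.545  (FOS6)
log2(204.3/60.67) = 1.752  (PTEN4)
log2(2024/7977) = -1.979  (SMAD1)
The largest magnitude belongs to BAX12.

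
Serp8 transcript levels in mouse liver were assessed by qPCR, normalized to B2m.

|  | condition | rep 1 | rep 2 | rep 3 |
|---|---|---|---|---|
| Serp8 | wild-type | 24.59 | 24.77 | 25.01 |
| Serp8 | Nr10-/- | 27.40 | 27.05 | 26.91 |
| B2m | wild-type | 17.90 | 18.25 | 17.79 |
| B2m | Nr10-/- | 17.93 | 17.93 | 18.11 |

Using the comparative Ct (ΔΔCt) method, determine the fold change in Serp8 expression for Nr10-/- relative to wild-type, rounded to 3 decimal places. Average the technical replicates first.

0.200

Mean Ct: Serp8 wild-type 24.790; Serp8 Nr10-/- 27.120; B2m wild-type 17.980; B2m Nr10-/- 17.990
ΔCt(wild-type) = 24.790 − 17.980 = 6.810
ΔCt(Nr10-/-) = 27.120 − 17.990 = 9.130
ΔΔCt = 9.130 − 6.810 = 2.320
Fold change = 2^(−2.320) = 0.2003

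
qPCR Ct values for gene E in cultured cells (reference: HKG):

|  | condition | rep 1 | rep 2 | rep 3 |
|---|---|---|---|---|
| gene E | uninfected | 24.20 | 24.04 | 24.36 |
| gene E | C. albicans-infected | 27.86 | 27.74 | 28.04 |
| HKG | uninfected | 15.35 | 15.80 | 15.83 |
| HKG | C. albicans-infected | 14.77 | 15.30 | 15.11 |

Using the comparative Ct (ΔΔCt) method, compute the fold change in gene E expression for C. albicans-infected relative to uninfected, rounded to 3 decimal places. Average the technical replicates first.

Mean Ct: gene E uninfected 24.200; gene E C. albicans-infected 27.880; HKG uninfected 15.660; HKG C. albicans-infected 15.060
ΔCt(uninfected) = 24.200 − 15.660 = 8.540
ΔCt(C. albicans-infected) = 27.880 − 15.060 = 12.820
ΔΔCt = 12.820 − 8.540 = 4.280
Fold change = 2^(−4.280) = 0.0515

0.051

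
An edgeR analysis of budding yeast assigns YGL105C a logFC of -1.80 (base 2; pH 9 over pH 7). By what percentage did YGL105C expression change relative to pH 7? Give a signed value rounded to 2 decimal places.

-71.28%

Fold change = 2^(-1.80) = 0.2872
Percent change = (FC − 1) × 100% = (0.2872 − 1) × 100 = -71.28%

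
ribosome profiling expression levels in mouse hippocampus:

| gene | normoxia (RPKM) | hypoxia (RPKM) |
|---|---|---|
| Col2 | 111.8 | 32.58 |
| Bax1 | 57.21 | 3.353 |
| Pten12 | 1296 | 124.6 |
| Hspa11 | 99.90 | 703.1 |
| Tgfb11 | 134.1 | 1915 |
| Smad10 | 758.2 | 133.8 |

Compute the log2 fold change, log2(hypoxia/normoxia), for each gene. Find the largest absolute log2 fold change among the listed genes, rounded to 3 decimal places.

4.093

log2(32.58/111.8) = -1.779  (Col2)
log2(3.353/57.21) = -4.093  (Bax1)
log2(124.6/1296) = -3.379  (Pten12)
log2(703.1/99.90) = 2.815  (Hspa11)
log2(1915/134.1) = 3.836  (Tgfb11)
log2(133.8/758.2) = -2.503  (Smad10)
The largest magnitude belongs to Bax1.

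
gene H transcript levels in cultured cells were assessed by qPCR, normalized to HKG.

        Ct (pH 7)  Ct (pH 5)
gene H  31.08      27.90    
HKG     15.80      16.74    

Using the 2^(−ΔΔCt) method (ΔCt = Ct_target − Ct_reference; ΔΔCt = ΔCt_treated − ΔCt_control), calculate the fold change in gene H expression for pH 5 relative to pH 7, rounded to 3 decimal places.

17.388

ΔCt(pH 7) = 31.080 − 15.800 = 15.280
ΔCt(pH 5) = 27.900 − 16.740 = 11.160
ΔΔCt = 11.160 − 15.280 = -4.120
Fold change = 2^(−(-4.120)) = 2^4.120 = 17.3878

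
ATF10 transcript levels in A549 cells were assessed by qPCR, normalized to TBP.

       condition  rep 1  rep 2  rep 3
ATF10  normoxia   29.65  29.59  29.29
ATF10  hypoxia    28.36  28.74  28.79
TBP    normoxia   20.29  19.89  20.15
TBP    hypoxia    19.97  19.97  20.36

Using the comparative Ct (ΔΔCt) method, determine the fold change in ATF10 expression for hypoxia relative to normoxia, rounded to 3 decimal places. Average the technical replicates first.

Mean Ct: ATF10 normoxia 29.510; ATF10 hypoxia 28.630; TBP normoxia 20.110; TBP hypoxia 20.100
ΔCt(normoxia) = 29.510 − 20.110 = 9.400
ΔCt(hypoxia) = 28.630 − 20.100 = 8.530
ΔΔCt = 8.530 − 9.400 = -0.870
Fold change = 2^(−(-0.870)) = 2^0.870 = 1.8277

1.828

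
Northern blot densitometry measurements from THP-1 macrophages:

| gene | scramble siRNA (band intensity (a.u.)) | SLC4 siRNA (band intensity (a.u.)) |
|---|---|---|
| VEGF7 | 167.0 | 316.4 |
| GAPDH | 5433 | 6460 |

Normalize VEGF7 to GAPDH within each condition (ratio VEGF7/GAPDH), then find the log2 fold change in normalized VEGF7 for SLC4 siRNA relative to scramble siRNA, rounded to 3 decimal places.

0.672

VEGF7/GAPDH (scramble siRNA) = 167.0 / 5433 = 0.030738
VEGF7/GAPDH (SLC4 siRNA) = 316.4 / 6460 = 0.048978
Fold change = 0.048978 / 0.030738 = 1.5934
log2(1.5934) = 0.6721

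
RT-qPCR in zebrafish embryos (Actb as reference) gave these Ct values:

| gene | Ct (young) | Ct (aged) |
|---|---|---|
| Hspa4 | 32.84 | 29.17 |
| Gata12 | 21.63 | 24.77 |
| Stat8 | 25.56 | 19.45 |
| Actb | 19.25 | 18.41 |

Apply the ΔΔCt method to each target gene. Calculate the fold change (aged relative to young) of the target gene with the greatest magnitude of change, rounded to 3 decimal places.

Hspa4: ΔΔCt = (29.17−18.41) − (32.84−19.25) = 10.76 − 13.59 = -2.83; fold change = 2^2.83 = 7.111
Gata12: ΔΔCt = (24.77−18.41) − (21.63−19.25) = 6.36 − 2.38 = 3.98; fold change = 2^-3.98 = 0.063
Stat8: ΔΔCt = (19.45−18.41) − (25.56−19.25) = 1.04 − 6.31 = -5.27; fold change = 2^5.27 = 38.586
Stat8 has the largest |ΔΔCt| = 5.27.

38.586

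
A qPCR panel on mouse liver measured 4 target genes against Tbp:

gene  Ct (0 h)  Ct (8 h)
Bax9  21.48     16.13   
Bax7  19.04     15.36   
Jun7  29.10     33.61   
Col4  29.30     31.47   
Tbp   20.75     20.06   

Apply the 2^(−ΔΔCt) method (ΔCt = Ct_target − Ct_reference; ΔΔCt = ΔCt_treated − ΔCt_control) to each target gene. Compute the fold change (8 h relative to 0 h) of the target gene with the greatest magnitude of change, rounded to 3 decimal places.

0.027

Bax9: ΔΔCt = (16.13−20.06) − (21.48−20.75) = -3.93 − 0.73 = -4.66; fold change = 2^4.66 = 25.281
Bax7: ΔΔCt = (15.36−20.06) − (19.04−20.75) = -4.70 − (-1.71) = -2.99; fold change = 2^2.99 = 7.945
Jun7: ΔΔCt = (33.61−20.06) − (29.10−20.75) = 13.55 − 8.35 = 5.20; fold change = 2^-5.20 = 0.027
Col4: ΔΔCt = (31.47−20.06) − (29.30−20.75) = 11.41 − 8.55 = 2.86; fold change = 2^-2.86 = 0.138
Jun7 has the largest |ΔΔCt| = 5.20.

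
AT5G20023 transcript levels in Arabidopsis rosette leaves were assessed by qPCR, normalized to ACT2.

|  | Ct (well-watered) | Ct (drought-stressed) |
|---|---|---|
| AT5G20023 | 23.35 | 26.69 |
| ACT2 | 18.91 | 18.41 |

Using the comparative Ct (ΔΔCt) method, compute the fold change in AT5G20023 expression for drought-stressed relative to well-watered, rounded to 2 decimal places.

0.07

ΔCt(well-watered) = 23.350 − 18.910 = 4.440
ΔCt(drought-stressed) = 26.690 − 18.410 = 8.280
ΔΔCt = 8.280 − 4.440 = 3.840
Fold change = 2^(−3.840) = 0.070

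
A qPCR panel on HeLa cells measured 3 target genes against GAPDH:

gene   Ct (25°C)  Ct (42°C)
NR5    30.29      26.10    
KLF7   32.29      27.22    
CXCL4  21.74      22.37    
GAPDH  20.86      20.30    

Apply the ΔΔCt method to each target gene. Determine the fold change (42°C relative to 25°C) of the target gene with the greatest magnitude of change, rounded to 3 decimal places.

NR5: ΔΔCt = (26.10−20.30) − (30.29−20.86) = 5.80 − 9.43 = -3.63; fold change = 2^3.63 = 12.381
KLF7: ΔΔCt = (27.22−20.30) − (32.29−20.86) = 6.92 − 11.43 = -4.51; fold change = 2^4.51 = 22.785
CXCL4: ΔΔCt = (22.37−20.30) − (21.74−20.86) = 2.07 − 0.88 = 1.19; fold change = 2^-1.19 = 0.438
KLF7 has the largest |ΔΔCt| = 4.51.

22.785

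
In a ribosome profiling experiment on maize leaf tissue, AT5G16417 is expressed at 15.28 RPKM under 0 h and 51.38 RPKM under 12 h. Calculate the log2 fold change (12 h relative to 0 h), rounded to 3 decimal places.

Fold change = 51.38 / 15.28 = 3.3626
log2(3.3626) = 1.7496

1.750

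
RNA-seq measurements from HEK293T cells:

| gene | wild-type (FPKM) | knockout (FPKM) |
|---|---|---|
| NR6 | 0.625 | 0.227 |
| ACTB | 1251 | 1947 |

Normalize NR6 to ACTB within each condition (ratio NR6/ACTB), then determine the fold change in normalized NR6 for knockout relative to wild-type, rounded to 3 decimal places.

NR6/ACTB (wild-type) = 0.625 / 1251 = 0.0004996
NR6/ACTB (knockout) = 0.227 / 1947 = 0.00011659
Fold change = 0.00011659 / 0.0004996 = 0.2334

0.233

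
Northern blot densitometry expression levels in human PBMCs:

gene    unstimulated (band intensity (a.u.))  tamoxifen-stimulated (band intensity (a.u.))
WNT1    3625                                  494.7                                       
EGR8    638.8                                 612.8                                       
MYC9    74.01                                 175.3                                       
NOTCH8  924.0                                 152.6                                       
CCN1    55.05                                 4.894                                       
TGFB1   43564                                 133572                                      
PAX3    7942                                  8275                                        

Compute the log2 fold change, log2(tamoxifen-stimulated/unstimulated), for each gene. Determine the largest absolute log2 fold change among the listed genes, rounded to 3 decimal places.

3.492

log2(494.7/3625) = -2.873  (WNT1)
log2(612.8/638.8) = -0.060  (EGR8)
log2(175.3/74.01) = 1.244  (MYC9)
log2(152.6/924.0) = -2.598  (NOTCH8)
log2(4.894/55.05) = -3.492  (CCN1)
log2(133572/43564) = 1.616  (TGFB1)
log2(8275/7942) = 0.059  (PAX3)
The largest magnitude belongs to CCN1.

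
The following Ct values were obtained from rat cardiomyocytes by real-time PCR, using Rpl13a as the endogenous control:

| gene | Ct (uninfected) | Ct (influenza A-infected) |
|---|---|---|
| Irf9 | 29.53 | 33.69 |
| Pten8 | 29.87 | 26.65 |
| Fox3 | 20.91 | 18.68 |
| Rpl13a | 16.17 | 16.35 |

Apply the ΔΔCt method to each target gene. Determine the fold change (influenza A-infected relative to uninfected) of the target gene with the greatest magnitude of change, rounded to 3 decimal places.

Irf9: ΔΔCt = (33.69−16.35) − (29.53−16.17) = 17.34 − 13.36 = 3.98; fold change = 2^-3.98 = 0.063
Pten8: ΔΔCt = (26.65−16.35) − (29.87−16.17) = 10.30 − 13.70 = -3.40; fold change = 2^3.40 = 10.556
Fox3: ΔΔCt = (18.68−16.35) − (20.91−16.17) = 2.33 − 4.74 = -2.41; fold change = 2^2.41 = 5.315
Irf9 has the largest |ΔΔCt| = 3.98.

0.063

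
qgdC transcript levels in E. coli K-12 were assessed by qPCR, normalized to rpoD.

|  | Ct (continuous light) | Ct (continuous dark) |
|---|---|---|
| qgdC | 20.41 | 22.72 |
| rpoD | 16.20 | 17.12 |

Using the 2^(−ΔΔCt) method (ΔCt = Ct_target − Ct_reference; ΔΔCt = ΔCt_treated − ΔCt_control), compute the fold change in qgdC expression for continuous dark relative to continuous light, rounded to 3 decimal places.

ΔCt(continuous light) = 20.410 − 16.200 = 4.210
ΔCt(continuous dark) = 22.720 − 17.120 = 5.600
ΔΔCt = 5.600 − 4.210 = 1.390
Fold change = 2^(−1.390) = 0.3816

0.382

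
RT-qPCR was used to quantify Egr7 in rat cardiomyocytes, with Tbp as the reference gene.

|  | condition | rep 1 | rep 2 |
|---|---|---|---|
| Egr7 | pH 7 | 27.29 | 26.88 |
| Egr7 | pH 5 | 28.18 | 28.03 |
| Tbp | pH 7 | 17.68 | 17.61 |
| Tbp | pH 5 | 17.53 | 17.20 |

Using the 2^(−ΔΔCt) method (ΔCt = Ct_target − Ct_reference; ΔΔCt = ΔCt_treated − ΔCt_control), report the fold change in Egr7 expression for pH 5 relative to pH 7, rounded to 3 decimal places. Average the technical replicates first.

0.406

Mean Ct: Egr7 pH 7 27.085; Egr7 pH 5 28.105; Tbp pH 7 17.645; Tbp pH 5 17.365
ΔCt(pH 7) = 27.085 − 17.645 = 9.440
ΔCt(pH 5) = 28.105 − 17.365 = 10.740
ΔΔCt = 10.740 − 9.440 = 1.300
Fold change = 2^(−1.300) = 0.4061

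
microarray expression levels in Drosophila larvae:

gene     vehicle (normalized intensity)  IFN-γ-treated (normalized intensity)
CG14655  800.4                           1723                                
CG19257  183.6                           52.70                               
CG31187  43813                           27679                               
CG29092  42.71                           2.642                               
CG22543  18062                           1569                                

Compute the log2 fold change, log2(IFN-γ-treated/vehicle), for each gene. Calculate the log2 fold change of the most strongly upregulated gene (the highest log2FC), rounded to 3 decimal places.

1.106

log2(1723/800.4) = 1.106  (CG14655)
log2(52.70/183.6) = -1.801  (CG19257)
log2(27679/43813) = -0.663  (CG31187)
log2(2.642/42.71) = -4.015  (CG29092)
log2(1569/18062) = -3.525  (CG22543)
CG14655 is most strongly upregulated.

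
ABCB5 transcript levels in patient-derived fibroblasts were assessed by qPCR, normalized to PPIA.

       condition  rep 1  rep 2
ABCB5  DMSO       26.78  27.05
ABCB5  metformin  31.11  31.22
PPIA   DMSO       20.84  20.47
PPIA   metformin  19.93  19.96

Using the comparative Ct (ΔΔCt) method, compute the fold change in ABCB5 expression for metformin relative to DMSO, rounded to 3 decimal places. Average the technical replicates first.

0.032

Mean Ct: ABCB5 DMSO 26.915; ABCB5 metformin 31.165; PPIA DMSO 20.655; PPIA metformin 19.945
ΔCt(DMSO) = 26.915 − 20.655 = 6.260
ΔCt(metformin) = 31.165 − 19.945 = 11.220
ΔΔCt = 11.220 − 6.260 = 4.960
Fold change = 2^(−4.960) = 0.0321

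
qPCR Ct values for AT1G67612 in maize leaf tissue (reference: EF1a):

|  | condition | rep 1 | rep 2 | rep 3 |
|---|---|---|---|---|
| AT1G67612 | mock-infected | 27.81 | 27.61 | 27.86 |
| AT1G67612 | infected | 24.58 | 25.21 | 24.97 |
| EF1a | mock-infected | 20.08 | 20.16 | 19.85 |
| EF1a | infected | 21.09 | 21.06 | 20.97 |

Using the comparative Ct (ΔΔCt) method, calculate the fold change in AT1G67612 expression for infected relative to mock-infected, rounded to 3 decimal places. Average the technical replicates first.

14.420

Mean Ct: AT1G67612 mock-infected 27.760; AT1G67612 infected 24.920; EF1a mock-infected 20.030; EF1a infected 21.040
ΔCt(mock-infected) = 27.760 − 20.030 = 7.730
ΔCt(infected) = 24.920 − 21.040 = 3.880
ΔΔCt = 3.880 − 7.730 = -3.850
Fold change = 2^(−(-3.850)) = 2^3.850 = 14.4200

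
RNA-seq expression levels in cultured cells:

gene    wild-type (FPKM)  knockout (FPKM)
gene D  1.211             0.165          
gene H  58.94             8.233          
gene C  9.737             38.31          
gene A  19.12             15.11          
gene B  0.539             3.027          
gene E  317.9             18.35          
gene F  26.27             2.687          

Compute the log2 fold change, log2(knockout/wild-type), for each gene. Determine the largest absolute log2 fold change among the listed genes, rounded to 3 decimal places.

4.115

log2(0.165/1.211) = -2.876  (gene D)
log2(8.233/58.94) = -2.840  (gene H)
log2(38.31/9.737) = 1.976  (gene C)
log2(15.11/19.12) = -0.340  (gene A)
log2(3.027/0.539) = 2.490  (gene B)
log2(18.35/317.9) = -4.115  (gene E)
log2(2.687/26.27) = -3.289  (gene F)
The largest magnitude belongs to gene E.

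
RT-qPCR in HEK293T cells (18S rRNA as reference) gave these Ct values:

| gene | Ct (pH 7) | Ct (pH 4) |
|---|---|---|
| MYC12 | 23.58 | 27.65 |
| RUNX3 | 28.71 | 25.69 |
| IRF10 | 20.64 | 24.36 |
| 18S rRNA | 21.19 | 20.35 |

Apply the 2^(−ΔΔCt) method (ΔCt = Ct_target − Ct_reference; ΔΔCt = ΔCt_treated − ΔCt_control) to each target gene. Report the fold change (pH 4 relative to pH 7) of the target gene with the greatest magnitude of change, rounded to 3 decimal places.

MYC12: ΔΔCt = (27.65−20.35) − (23.58−21.19) = 7.30 − 2.39 = 4.91; fold change = 2^-4.91 = 0.033
RUNX3: ΔΔCt = (25.69−20.35) − (28.71−21.19) = 5.34 − 7.52 = -2.18; fold change = 2^2.18 = 4.532
IRF10: ΔΔCt = (24.36−20.35) − (20.64−21.19) = 4.01 − (-0.55) = 4.56; fold change = 2^-4.56 = 0.042
MYC12 has the largest |ΔΔCt| = 4.91.

0.033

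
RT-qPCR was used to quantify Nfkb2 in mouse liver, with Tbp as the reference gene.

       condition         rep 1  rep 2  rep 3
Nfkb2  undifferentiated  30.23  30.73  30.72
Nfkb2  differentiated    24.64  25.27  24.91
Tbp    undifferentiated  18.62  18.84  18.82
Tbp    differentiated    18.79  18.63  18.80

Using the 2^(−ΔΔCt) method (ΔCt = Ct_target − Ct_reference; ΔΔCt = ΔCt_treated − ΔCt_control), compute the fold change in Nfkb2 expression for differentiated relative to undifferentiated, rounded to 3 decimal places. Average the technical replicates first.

48.503

Mean Ct: Nfkb2 undifferentiated 30.560; Nfkb2 differentiated 24.940; Tbp undifferentiated 18.760; Tbp differentiated 18.740
ΔCt(undifferentiated) = 30.560 − 18.760 = 11.800
ΔCt(differentiated) = 24.940 − 18.740 = 6.200
ΔΔCt = 6.200 − 11.800 = -5.600
Fold change = 2^(−(-5.600)) = 2^5.600 = 48.5029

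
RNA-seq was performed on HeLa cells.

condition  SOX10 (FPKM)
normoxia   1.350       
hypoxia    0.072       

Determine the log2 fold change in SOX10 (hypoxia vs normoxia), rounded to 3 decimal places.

-4.229

Fold change = 0.072 / 1.350 = 0.0533
log2(0.0533) = -4.2288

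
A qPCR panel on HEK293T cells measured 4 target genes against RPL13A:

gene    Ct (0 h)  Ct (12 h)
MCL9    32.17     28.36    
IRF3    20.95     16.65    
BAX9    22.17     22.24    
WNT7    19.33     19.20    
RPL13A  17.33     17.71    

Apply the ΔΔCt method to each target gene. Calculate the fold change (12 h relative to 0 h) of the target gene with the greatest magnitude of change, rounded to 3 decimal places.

25.634

MCL9: ΔΔCt = (28.36−17.71) − (32.17−17.33) = 10.65 − 14.84 = -4.19; fold change = 2^4.19 = 18.252
IRF3: ΔΔCt = (16.65−17.71) − (20.95−17.33) = -1.06 − 3.62 = -4.68; fold change = 2^4.68 = 25.634
BAX9: ΔΔCt = (22.24−17.71) − (22.17−17.33) = 4.53 − 4.84 = -0.31; fold change = 2^0.31 = 1.240
WNT7: ΔΔCt = (19.20−17.71) − (19.33−17.33) = 1.49 − 2.00 = -0.51; fold change = 2^0.51 = 1.424
IRF3 has the largest |ΔΔCt| = 4.68.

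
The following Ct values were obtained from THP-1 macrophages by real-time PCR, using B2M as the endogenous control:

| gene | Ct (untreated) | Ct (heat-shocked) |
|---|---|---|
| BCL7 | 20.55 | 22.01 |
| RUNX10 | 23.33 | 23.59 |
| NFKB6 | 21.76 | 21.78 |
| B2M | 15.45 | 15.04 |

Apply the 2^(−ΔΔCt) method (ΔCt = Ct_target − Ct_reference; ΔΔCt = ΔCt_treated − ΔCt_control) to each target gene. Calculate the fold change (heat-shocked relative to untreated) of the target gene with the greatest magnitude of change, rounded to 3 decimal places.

BCL7: ΔΔCt = (22.01−15.04) − (20.55−15.45) = 6.97 − 5.10 = 1.87; fold change = 2^-1.87 = 0.274
RUNX10: ΔΔCt = (23.59−15.04) − (23.33−15.45) = 8.55 − 7.88 = 0.67; fold change = 2^-0.67 = 0.629
NFKB6: ΔΔCt = (21.78−15.04) − (21.76−15.45) = 6.74 − 6.31 = 0.43; fold change = 2^-0.43 = 0.742
BCL7 has the largest |ΔΔCt| = 1.87.

0.274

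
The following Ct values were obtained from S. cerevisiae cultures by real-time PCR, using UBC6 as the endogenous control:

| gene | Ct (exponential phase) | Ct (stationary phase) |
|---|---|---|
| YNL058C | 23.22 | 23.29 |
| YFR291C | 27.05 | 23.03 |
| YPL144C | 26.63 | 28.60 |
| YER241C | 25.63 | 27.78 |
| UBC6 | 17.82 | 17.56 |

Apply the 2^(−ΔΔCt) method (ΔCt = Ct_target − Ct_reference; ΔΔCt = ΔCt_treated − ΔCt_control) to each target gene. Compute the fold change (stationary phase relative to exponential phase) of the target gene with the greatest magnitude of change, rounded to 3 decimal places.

13.548

YNL058C: ΔΔCt = (23.29−17.56) − (23.22−17.82) = 5.73 − 5.40 = 0.33; fold change = 2^-0.33 = 0.796
YFR291C: ΔΔCt = (23.03−17.56) − (27.05−17.82) = 5.47 − 9.23 = -3.76; fold change = 2^3.76 = 13.548
YPL144C: ΔΔCt = (28.60−17.56) − (26.63−17.82) = 11.04 − 8.81 = 2.23; fold change = 2^-2.23 = 0.213
YER241C: ΔΔCt = (27.78−17.56) − (25.63−17.82) = 10.22 − 7.81 = 2.41; fold change = 2^-2.41 = 0.188
YFR291C has the largest |ΔΔCt| = 3.76.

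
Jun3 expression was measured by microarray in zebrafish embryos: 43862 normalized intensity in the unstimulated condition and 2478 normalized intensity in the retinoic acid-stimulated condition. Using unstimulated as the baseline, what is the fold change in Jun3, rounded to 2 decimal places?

0.06

Fold change = 2478 / 43862 = 0.056
Jun3 is downregulated.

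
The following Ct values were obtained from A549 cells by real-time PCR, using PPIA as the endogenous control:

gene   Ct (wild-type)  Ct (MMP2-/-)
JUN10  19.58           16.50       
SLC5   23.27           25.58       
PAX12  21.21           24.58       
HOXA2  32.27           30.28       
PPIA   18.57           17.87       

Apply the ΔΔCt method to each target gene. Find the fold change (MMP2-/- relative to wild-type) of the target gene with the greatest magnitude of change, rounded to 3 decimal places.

0.060

JUN10: ΔΔCt = (16.50−17.87) − (19.58−18.57) = -1.37 − 1.01 = -2.38; fold change = 2^2.38 = 5.205
SLC5: ΔΔCt = (25.58−17.87) − (23.27−18.57) = 7.71 − 4.70 = 3.01; fold change = 2^-3.01 = 0.124
PAX12: ΔΔCt = (24.58−17.87) − (21.21−18.57) = 6.71 − 2.64 = 4.07; fold change = 2^-4.07 = 0.060
HOXA2: ΔΔCt = (30.28−17.87) − (32.27−18.57) = 12.41 − 13.70 = -1.29; fold change = 2^1.29 = 2.445
PAX12 has the largest |ΔΔCt| = 4.07.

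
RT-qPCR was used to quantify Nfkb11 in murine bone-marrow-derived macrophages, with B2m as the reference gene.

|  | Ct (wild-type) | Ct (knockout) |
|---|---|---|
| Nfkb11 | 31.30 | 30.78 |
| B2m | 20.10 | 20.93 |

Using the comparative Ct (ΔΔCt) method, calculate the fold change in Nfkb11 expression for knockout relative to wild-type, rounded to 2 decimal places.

2.55

ΔCt(wild-type) = 31.300 − 20.100 = 11.200
ΔCt(knockout) = 30.780 − 20.930 = 9.850
ΔΔCt = 9.850 − 11.200 = -1.350
Fold change = 2^(−(-1.350)) = 2^1.350 = 2.549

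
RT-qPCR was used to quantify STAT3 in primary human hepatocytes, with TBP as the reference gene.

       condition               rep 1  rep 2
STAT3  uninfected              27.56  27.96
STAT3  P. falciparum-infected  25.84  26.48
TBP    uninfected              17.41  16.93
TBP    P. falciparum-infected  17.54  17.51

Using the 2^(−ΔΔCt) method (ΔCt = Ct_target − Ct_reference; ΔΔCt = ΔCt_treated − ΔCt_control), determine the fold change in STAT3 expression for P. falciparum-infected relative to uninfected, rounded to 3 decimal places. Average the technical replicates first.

Mean Ct: STAT3 uninfected 27.760; STAT3 P. falciparum-infected 26.160; TBP uninfected 17.170; TBP P. falciparum-infected 17.525
ΔCt(uninfected) = 27.760 − 17.170 = 10.590
ΔCt(P. falciparum-infected) = 26.160 − 17.525 = 8.635
ΔΔCt = 8.635 − 10.590 = -1.955
Fold change = 2^(−(-1.955)) = 2^1.955 = 3.8772

3.877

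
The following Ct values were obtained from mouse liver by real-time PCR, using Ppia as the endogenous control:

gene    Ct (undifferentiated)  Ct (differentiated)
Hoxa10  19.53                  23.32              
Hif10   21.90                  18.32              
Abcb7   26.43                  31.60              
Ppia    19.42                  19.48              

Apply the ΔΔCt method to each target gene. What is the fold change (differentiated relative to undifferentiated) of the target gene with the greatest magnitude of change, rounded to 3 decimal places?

0.029

Hoxa10: ΔΔCt = (23.32−19.48) − (19.53−19.42) = 3.84 − 0.11 = 3.73; fold change = 2^-3.73 = 0.075
Hif10: ΔΔCt = (18.32−19.48) − (21.90−19.42) = -1.16 − 2.48 = -3.64; fold change = 2^3.64 = 12.467
Abcb7: ΔΔCt = (31.60−19.48) − (26.43−19.42) = 12.12 − 7.01 = 5.11; fold change = 2^-5.11 = 0.029
Abcb7 has the largest |ΔΔCt| = 5.11.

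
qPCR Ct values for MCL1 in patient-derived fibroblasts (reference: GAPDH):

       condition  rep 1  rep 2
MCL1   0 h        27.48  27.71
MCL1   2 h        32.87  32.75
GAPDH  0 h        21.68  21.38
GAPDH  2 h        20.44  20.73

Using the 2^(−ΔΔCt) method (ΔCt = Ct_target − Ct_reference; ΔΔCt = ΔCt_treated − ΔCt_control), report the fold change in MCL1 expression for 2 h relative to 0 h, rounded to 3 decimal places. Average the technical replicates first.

Mean Ct: MCL1 0 h 27.595; MCL1 2 h 32.810; GAPDH 0 h 21.530; GAPDH 2 h 20.585
ΔCt(0 h) = 27.595 − 21.530 = 6.065
ΔCt(2 h) = 32.810 − 20.585 = 12.225
ΔΔCt = 12.225 − 6.065 = 6.160
Fold change = 2^(−6.160) = 0.0140

0.014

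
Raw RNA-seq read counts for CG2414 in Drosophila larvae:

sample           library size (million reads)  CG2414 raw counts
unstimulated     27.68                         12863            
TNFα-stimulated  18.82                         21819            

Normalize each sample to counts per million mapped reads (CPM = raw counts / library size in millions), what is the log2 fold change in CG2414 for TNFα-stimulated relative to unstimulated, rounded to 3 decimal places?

CPM(unstimulated) = 12863 / 27.68 = 464.7038
CPM(TNFα-stimulated) = 21819 / 18.82 = 1159.3518
Fold change = 1159.3518 / 464.7038 = 2.49482
log2(2.49482) = 1.3189

1.319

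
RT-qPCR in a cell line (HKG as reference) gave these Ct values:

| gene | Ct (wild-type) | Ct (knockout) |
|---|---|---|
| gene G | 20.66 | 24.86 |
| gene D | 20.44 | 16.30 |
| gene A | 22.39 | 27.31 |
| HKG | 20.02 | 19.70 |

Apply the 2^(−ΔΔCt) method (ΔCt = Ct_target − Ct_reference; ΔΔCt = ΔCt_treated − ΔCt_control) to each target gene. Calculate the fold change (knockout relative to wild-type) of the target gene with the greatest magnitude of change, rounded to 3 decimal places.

0.026

gene G: ΔΔCt = (24.86−19.70) − (20.66−20.02) = 5.16 − 0.64 = 4.52; fold change = 2^-4.52 = 0.044
gene D: ΔΔCt = (16.30−19.70) − (20.44−20.02) = -3.40 − 0.42 = -3.82; fold change = 2^3.82 = 14.123
gene A: ΔΔCt = (27.31−19.70) − (22.39−20.02) = 7.61 − 2.37 = 5.24; fold change = 2^-5.24 = 0.026
gene A has the largest |ΔΔCt| = 5.24.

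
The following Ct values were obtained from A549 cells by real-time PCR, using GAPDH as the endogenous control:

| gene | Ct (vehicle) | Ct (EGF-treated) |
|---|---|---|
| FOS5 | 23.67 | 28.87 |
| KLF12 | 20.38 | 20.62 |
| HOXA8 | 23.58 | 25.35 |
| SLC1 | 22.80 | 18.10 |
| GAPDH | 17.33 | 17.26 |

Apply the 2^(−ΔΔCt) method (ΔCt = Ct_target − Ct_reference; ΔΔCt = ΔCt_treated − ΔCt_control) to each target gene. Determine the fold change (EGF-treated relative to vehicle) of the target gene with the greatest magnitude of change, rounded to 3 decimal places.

FOS5: ΔΔCt = (28.87−17.26) − (23.67−17.33) = 11.61 − 6.34 = 5.27; fold change = 2^-5.27 = 0.026
KLF12: ΔΔCt = (20.62−17.26) − (20.38−17.33) = 3.36 − 3.05 = 0.31; fold change = 2^-0.31 = 0.807
HOXA8: ΔΔCt = (25.35−17.26) − (23.58−17.33) = 8.09 − 6.25 = 1.84; fold change = 2^-1.84 = 0.279
SLC1: ΔΔCt = (18.10−17.26) − (22.80−17.33) = 0.84 − 5.47 = -4.63; fold change = 2^4.63 = 24.761
FOS5 has the largest |ΔΔCt| = 5.27.

0.026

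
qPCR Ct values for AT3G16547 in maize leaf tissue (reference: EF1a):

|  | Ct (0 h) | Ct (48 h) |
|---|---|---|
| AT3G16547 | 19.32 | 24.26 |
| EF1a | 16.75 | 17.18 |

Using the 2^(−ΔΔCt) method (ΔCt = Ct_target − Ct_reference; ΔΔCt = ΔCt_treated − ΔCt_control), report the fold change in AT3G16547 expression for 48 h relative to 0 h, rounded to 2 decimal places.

ΔCt(0 h) = 19.320 − 16.750 = 2.570
ΔCt(48 h) = 24.260 − 17.180 = 7.080
ΔΔCt = 7.080 − 2.570 = 4.510
Fold change = 2^(−4.510) = 0.044

0.04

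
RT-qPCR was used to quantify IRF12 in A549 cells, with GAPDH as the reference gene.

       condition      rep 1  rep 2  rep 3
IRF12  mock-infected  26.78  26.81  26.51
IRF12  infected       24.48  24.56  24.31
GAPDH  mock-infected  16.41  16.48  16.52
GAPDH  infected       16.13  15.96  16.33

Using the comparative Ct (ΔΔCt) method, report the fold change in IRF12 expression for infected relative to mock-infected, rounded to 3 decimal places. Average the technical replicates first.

Mean Ct: IRF12 mock-infected 26.700; IRF12 infected 24.450; GAPDH mock-infected 16.470; GAPDH infected 16.140
ΔCt(mock-infected) = 26.700 − 16.470 = 10.230
ΔCt(infected) = 24.450 − 16.140 = 8.310
ΔΔCt = 8.310 − 10.230 = -1.920
Fold change = 2^(−(-1.920)) = 2^1.920 = 3.7842

3.784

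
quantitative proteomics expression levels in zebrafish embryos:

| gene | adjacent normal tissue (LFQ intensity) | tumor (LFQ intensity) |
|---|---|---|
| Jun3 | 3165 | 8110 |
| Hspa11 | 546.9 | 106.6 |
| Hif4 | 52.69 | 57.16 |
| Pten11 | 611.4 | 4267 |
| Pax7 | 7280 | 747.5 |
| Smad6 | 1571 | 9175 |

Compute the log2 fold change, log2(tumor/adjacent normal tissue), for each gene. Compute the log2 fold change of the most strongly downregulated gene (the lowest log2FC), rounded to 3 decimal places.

log2(8110/3165) = 1.357  (Jun3)
log2(106.6/546.9) = -2.359  (Hspa11)
log2(57.16/52.69) = 0.117  (Hif4)
log2(4267/611.4) = 2.803  (Pten11)
log2(747.5/7280) = -3.284  (Pax7)
log2(9175/1571) = 2.546  (Smad6)
Pax7 is most strongly downregulated.

-3.284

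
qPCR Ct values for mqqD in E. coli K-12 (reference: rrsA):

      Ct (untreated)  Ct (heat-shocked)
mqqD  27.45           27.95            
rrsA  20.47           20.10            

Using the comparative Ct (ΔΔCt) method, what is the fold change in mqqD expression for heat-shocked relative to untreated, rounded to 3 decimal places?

ΔCt(untreated) = 27.450 − 20.470 = 6.980
ΔCt(heat-shocked) = 27.950 − 20.100 = 7.850
ΔΔCt = 7.850 − 6.980 = 0.870
Fold change = 2^(−0.870) = 0.5471

0.547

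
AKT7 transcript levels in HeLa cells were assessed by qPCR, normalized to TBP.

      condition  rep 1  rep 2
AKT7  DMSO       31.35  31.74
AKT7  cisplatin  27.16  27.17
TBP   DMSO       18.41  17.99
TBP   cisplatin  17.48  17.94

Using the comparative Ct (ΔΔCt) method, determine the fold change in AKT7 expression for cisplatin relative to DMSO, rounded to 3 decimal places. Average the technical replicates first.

14.825

Mean Ct: AKT7 DMSO 31.545; AKT7 cisplatin 27.165; TBP DMSO 18.200; TBP cisplatin 17.710
ΔCt(DMSO) = 31.545 − 18.200 = 13.345
ΔCt(cisplatin) = 27.165 − 17.710 = 9.455
ΔΔCt = 9.455 − 13.345 = -3.890
Fold change = 2^(−(-3.890)) = 2^3.890 = 14.8254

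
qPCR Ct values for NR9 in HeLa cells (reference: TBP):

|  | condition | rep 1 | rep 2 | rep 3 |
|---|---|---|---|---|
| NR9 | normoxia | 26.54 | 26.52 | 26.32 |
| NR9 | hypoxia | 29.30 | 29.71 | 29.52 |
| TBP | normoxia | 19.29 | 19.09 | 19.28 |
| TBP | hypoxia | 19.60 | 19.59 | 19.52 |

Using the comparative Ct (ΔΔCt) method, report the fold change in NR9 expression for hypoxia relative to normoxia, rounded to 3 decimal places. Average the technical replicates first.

Mean Ct: NR9 normoxia 26.460; NR9 hypoxia 29.510; TBP normoxia 19.220; TBP hypoxia 19.570
ΔCt(normoxia) = 26.460 − 19.220 = 7.240
ΔCt(hypoxia) = 29.510 − 19.570 = 9.940
ΔΔCt = 9.940 − 7.240 = 2.700
Fold change = 2^(−2.700) = 0.1539

0.154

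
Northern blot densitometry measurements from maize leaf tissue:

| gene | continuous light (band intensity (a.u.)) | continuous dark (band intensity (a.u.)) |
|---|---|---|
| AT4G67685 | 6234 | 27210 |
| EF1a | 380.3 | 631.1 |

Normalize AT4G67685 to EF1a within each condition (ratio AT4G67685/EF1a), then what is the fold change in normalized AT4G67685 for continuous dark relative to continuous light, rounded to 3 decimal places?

2.630

AT4G67685/EF1a (continuous light) = 6234 / 380.3 = 16.392
AT4G67685/EF1a (continuous dark) = 27210 / 631.1 = 43.115
Fold change = 43.115 / 16.392 = 2.6302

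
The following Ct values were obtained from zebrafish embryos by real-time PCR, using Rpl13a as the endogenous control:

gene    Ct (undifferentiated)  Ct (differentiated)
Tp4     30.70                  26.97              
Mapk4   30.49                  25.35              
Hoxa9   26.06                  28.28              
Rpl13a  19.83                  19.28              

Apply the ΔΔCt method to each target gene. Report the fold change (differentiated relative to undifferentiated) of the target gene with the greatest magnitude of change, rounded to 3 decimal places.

24.084

Tp4: ΔΔCt = (26.97−19.28) − (30.70−19.83) = 7.69 − 10.87 = -3.18; fold change = 2^3.18 = 9.063
Mapk4: ΔΔCt = (25.35−19.28) − (30.49−19.83) = 6.07 − 10.66 = -4.59; fold change = 2^4.59 = 24.084
Hoxa9: ΔΔCt = (28.28−19.28) − (26.06−19.83) = 9.00 − 6.23 = 2.77; fold change = 2^-2.77 = 0.147
Mapk4 has the largest |ΔΔCt| = 4.59.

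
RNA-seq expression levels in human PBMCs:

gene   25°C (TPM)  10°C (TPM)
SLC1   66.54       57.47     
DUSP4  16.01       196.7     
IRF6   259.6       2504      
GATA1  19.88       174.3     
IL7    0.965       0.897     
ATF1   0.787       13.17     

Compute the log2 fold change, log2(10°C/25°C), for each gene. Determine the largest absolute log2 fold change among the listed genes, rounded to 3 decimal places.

4.065

log2(57.47/66.54) = -0.211  (SLC1)
log2(196.7/16.01) = 3.619  (DUSP4)
log2(2504/259.6) = 3.270  (IRF6)
log2(174.3/19.88) = 3.132  (GATA1)
log2(0.897/0.965) = -0.105  (IL7)
log2(13.17/0.787) = 4.065  (ATF1)
The largest magnitude belongs to ATF1.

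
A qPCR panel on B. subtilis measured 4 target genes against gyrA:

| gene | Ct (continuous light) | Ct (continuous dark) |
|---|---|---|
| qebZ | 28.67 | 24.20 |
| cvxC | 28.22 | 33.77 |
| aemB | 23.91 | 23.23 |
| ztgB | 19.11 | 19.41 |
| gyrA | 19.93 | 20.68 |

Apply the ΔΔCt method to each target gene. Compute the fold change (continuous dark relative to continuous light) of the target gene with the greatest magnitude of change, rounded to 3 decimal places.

qebZ: ΔΔCt = (24.20−20.68) − (28.67−19.93) = 3.52 − 8.74 = -5.22; fold change = 2^5.22 = 37.271
cvxC: ΔΔCt = (33.77−20.68) − (28.22−19.93) = 13.09 − 8.29 = 4.80; fold change = 2^-4.80 = 0.036
aemB: ΔΔCt = (23.23−20.68) − (23.91−19.93) = 2.55 − 3.98 = -1.43; fold change = 2^1.43 = 2.694
ztgB: ΔΔCt = (19.41−20.68) − (19.11−19.93) = -1.27 − (-0.82) = -0.45; fold change = 2^0.45 = 1.366
qebZ has the largest |ΔΔCt| = 5.22.

37.271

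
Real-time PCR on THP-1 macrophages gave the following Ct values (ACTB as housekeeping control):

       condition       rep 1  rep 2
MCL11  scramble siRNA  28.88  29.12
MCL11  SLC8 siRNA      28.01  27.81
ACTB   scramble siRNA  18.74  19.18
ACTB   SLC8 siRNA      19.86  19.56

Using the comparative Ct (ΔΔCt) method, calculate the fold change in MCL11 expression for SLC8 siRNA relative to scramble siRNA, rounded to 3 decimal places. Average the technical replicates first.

3.580

Mean Ct: MCL11 scramble siRNA 29.000; MCL11 SLC8 siRNA 27.910; ACTB scramble siRNA 18.960; ACTB SLC8 siRNA 19.710
ΔCt(scramble siRNA) = 29.000 − 18.960 = 10.040
ΔCt(SLC8 siRNA) = 27.910 − 19.710 = 8.200
ΔΔCt = 8.200 − 10.040 = -1.840
Fold change = 2^(−(-1.840)) = 2^1.840 = 3.5801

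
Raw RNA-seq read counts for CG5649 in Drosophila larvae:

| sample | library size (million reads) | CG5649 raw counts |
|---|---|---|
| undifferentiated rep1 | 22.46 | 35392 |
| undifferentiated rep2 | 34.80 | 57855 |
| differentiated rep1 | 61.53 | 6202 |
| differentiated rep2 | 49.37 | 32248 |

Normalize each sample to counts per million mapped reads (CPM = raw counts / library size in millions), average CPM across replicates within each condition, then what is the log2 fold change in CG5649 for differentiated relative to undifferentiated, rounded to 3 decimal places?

-2.103

CPM(undifferentiated rep1) = 35392 / 22.46 = 1575.7792
CPM(undifferentiated rep2) = 57855 / 34.80 = 1662.5000
CPM(differentiated rep1) = 6202 / 61.53 = 100.7964
CPM(differentiated rep2) = 32248 / 49.37 = 653.1902
mean CPM(undifferentiated) = 1619.1396; mean CPM(differentiated) = 376.9933
Fold change = 376.9933 / 1619.1396 = 0.23284
log2(0.23284) = -2.1026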